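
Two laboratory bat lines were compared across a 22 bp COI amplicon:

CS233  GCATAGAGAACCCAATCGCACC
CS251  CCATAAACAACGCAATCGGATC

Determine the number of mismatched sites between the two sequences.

Mismatches occur at site 1 (G/C), site 6 (G/A), site 8 (G/C), site 12 (C/G), site 19 (C/G), site 21 (C/T).
That gives 6 mismatches out of 22 aligned sites, so the Hamming distance is 6.

6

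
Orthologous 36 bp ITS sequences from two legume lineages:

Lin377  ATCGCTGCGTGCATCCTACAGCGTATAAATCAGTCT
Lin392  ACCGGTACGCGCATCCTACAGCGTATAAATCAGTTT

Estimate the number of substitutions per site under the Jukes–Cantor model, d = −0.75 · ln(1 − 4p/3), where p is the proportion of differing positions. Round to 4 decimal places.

Differing sites — 2:T/C; 5:C/G; 7:G/A; 10:T/C; 35:C/T.
p = 5/36 = 0.138889.
d = −0.75 · ln(1 − (4/3)·0.138889) = −0.75 · ln(0.814815) = −0.75 · (-0.204794) = 0.1536.

0.1536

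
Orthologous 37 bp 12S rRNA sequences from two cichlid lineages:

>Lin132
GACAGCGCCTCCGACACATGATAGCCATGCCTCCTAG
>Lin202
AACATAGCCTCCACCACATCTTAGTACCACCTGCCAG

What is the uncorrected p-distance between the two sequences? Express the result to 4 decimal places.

0.3784

Differing sites — 1:G/A; 5:G/T; 6:C/A; 13:G/A; 14:A/C; 20:G/C; 21:A/T; 25:C/T; 26:C/A; 27:A/C; 28:T/C; 29:G/A; 33:C/G; 35:T/C.
There are 14 differences over 37 sites, so p = 14/37 = 0.3784.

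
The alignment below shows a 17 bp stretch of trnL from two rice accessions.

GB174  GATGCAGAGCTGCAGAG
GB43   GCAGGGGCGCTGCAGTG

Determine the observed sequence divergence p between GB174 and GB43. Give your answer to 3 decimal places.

Differing sites — 2:A/C; 3:T/A; 5:C/G; 6:A/G; 8:A/C; 16:A/T.
There are 6 differences over 17 sites, so p = 6/17 = 0.353.

0.353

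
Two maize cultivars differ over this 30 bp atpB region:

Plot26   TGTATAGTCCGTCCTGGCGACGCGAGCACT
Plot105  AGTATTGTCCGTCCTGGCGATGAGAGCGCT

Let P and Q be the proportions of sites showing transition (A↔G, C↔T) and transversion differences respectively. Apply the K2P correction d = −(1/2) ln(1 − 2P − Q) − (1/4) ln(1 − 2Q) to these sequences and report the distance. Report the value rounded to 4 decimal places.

Differing sites — 1:T/A (Tv); 6:A/T (Tv); 21:C/T (Ti); 23:C/A (Tv); 28:A/G (Ti).
Of the 5 differences, 2 transitions and 3 transversions over 30 sites: P = 2/30 = 0.066667, Q = 3/30 = 0.100000.
d = −0.5·ln(0.766666) − 0.25·ln(0.800000) = −0.5·(-0.265704) − 0.25·(-0.223144) = 0.1886.

0.1886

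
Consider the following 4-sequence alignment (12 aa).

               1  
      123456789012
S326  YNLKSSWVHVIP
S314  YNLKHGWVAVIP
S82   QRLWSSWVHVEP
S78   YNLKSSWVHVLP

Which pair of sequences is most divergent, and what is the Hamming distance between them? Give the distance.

7

Pairwise Hamming distances:
  S326 vs S314: 3
  S326 vs S82: 4
  S326 vs S78: 1
  S314 vs S82: 7
  S314 vs S78: 4
  S82 vs S78: 4
The largest is 7, between S314 and S82.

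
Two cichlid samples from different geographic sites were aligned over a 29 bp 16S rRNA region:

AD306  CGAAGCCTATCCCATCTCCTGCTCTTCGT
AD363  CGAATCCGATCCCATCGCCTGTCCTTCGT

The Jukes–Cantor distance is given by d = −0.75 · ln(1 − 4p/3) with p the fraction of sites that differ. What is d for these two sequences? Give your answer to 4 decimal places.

Mismatches occur at site 5 (G↔T), site 8 (T↔G), site 17 (T↔G), site 22 (C↔T), site 23 (T↔C).
p = 5/29 = 0.172414.
d = −0.75 · ln(1 − (4/3)·0.172414) = −0.75 · ln(0.770115) = −0.75 · (-0.261215) = 0.1959.

0.1959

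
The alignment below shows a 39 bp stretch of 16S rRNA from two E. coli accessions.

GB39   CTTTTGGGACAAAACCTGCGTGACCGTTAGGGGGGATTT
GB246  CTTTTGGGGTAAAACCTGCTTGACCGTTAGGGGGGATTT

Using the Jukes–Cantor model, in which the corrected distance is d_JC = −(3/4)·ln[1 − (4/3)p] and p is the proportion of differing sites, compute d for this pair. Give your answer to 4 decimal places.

0.0812

Mismatches occur at site 9 (A↔G), site 10 (C↔T), site 20 (G↔T).
p = 3/39 = 0.076923.
d = −0.75 · ln(1 − (4/3)·0.076923) = −0.75 · ln(0.897436) = −0.75 · (-0.108213) = 0.0812.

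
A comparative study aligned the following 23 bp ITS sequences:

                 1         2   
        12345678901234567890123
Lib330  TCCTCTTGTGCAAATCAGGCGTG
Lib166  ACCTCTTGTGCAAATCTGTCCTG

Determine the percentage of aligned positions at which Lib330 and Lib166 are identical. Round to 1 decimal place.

82.6%

Mismatches occur at site 1 (T/A), site 17 (A/T), site 19 (G/T), site 21 (G/C).
19 of the 23 sites match, so the percent identity is 19/23 × 100 = 82.6%.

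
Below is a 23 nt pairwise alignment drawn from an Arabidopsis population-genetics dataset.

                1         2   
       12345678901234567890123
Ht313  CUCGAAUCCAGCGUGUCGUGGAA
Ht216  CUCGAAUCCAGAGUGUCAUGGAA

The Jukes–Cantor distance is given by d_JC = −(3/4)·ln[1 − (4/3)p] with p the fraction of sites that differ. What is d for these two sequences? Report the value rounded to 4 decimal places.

Mismatches occur at site 12 (C→A), site 18 (G→A).
p = 2/23 = 0.086957.
d = −0.75 · ln(1 − (4/3)·0.086957) = −0.75 · ln(0.884057) = −0.75 · (-0.123234) = 0.0924.

0.0924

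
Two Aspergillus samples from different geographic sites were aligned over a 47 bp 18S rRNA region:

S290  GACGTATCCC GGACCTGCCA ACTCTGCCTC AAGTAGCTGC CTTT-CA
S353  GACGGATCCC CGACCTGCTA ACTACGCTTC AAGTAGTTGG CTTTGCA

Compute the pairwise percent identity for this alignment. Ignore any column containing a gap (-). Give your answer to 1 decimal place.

82.6%

Excluding the 1 gap column leaves 46 comparable sites.
Mismatches occur at site 5 (T↔G), site 11 (G↔C), site 19 (C↔T), site 24 (C↔A), site 25 (T↔C), site 28 (C↔T), site 37 (C↔T), site 40 (C↔G).
38 of the 46 comparable sites match, so the percent identity is 38/46 × 100 = 82.6%.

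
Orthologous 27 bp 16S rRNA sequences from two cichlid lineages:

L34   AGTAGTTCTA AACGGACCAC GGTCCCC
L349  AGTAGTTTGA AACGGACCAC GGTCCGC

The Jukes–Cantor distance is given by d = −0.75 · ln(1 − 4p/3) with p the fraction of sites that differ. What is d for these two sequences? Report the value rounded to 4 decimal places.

Mismatches occur at site 8 (C↔T), site 9 (T↔G), site 26 (C↔G).
p = 3/27 = 0.111111.
d = −0.75 · ln(1 − (4/3)·0.111111) = −0.75 · ln(0.851852) = −0.75 · (-0.160342) = 0.1203.

0.1203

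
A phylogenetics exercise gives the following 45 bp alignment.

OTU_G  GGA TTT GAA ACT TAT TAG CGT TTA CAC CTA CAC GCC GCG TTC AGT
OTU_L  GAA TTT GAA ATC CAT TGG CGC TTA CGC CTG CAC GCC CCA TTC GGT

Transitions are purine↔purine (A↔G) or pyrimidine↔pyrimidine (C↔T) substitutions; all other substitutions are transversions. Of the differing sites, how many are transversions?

Mismatches occur at site 2 (G/A, transition), site 11 (C/T, transition), site 12 (T/C, transition), site 13 (T/C, transition), site 17 (A/G, transition), site 21 (T/C, transition), site 26 (A/G, transition), site 30 (A/G, transition), site 37 (G/C, transversion), site 39 (G/A, transition), site 43 (A/G, transition).
Of the 11 differences, 10 transitions and 1 transversion, so the answer is 1.

1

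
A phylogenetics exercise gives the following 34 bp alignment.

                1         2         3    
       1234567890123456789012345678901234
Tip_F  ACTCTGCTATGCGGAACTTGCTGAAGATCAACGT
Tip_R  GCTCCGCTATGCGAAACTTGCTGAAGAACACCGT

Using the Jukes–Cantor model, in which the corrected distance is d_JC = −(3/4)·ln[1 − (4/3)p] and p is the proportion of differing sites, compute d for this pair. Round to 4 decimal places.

0.1637

The sequences differ at positions 1 (A/G), 5 (T/C), 14 (G/A), 28 (T/A), 31 (A/C).
p = 5/34 = 0.147059.
d = −0.75 · ln(1 − (4/3)·0.147059) = −0.75 · ln(0.803921) = −0.75 · (-0.218254) = 0.1637.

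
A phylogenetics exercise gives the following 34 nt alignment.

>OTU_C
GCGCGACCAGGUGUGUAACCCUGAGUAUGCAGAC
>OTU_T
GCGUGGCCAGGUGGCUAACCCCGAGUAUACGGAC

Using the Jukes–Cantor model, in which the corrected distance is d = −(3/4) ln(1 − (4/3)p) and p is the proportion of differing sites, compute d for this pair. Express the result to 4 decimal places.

Mismatches occur at site 4 (C↔U), site 6 (A↔G), site 14 (U↔G), site 15 (G↔C), site 22 (U↔C), site 29 (G↔A), site 31 (A↔G).
p = 7/34 = 0.205882.
d = −0.75 · ln(1 − (4/3)·0.205882) = −0.75 · ln(0.725491) = −0.75 · (-0.320907) = 0.2407.

0.2407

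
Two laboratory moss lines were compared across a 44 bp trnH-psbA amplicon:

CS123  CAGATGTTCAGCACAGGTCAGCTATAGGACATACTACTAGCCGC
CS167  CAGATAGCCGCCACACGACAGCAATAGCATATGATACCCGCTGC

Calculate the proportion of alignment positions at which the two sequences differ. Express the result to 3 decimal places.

Mismatches occur at site 6 (G/A), site 7 (T/G), site 8 (T/C), site 10 (A/G), site 11 (G/C), site 16 (G/C), site 18 (T/A), site 23 (T/A), site 28 (G/C), site 30 (C/T), site 33 (A/G), site 34 (C/A), site 38 (T/C), site 39 (A/C), site 42 (C/T).
There are 15 differences over 44 sites, so p = 15/44 = 0.341.

0.341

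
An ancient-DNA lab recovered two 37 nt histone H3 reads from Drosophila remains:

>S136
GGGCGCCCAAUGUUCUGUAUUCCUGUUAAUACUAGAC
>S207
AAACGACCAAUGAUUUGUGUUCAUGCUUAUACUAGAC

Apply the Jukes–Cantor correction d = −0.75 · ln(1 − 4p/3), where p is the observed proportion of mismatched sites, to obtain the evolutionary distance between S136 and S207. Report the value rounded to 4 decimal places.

Differing sites — 1:G/A; 2:G/A; 3:G/A; 6:C/A; 13:U/A; 15:C/U; 19:A/G; 23:C/A; 26:U/C; 28:A/U.
p = 10/37 = 0.270270.
d = −0.75 · ln(1 − (4/3)·0.270270) = −0.75 · ln(0.639640) = −0.75 · (-0.446850) = 0.3351.

0.3351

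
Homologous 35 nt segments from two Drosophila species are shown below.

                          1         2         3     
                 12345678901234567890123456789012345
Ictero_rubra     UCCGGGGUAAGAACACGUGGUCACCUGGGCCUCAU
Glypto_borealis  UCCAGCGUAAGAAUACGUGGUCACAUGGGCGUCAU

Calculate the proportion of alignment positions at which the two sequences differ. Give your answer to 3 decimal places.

Differing sites — 4:G/A; 6:G/C; 14:C/U; 25:C/A; 31:C/G.
There are 5 differences over 35 sites, so p = 5/35 = 0.143.

0.143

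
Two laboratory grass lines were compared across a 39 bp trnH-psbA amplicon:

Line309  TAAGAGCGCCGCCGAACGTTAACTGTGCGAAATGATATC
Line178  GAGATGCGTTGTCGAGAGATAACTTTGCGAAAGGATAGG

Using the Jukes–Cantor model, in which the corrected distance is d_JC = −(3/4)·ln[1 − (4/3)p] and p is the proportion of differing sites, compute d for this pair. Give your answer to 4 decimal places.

Mismatches occur at site 1 (T↔G), site 3 (A↔G), site 4 (G↔A), site 5 (A↔T), site 9 (C↔T), site 10 (C↔T), site 12 (C↔T), site 16 (A↔G), site 17 (C↔A), site 19 (T↔A), site 25 (G↔T), site 33 (T↔G), site 38 (T↔G), site 39 (C↔G).
p = 14/39 = 0.358974.
d = −0.75 · ln(1 − (4/3)·0.358974) = −0.75 · ln(0.521368) = −0.75 · (-0.651299) = 0.4885.

0.4885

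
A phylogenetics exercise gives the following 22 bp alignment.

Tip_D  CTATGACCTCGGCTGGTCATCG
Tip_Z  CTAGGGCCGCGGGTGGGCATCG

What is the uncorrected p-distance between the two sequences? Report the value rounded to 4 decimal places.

0.2273

The sequences differ at positions 4 (T/G), 6 (A/G), 9 (T/G), 13 (C/G), 17 (T/G).
There are 5 differences over 22 sites, so p = 5/22 = 0.2273.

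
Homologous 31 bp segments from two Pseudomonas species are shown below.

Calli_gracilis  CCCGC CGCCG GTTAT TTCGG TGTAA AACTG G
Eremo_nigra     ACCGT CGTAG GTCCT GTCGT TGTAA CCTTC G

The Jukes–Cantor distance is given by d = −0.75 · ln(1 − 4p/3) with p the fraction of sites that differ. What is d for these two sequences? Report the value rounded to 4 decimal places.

Mismatches occur at site 1 (C↔A), site 5 (C↔T), site 8 (C↔T), site 9 (C↔A), site 13 (T↔C), site 14 (A↔C), site 16 (T↔G), site 20 (G↔T), site 26 (A↔C), site 27 (A↔C), site 28 (C↔T), site 30 (G↔C).
p = 12/31 = 0.387097.
d = −0.75 · ln(1 − (4/3)·0.387097) = −0.75 · ln(0.483871) = −0.75 · (-0.725937) = 0.5445.

0.5445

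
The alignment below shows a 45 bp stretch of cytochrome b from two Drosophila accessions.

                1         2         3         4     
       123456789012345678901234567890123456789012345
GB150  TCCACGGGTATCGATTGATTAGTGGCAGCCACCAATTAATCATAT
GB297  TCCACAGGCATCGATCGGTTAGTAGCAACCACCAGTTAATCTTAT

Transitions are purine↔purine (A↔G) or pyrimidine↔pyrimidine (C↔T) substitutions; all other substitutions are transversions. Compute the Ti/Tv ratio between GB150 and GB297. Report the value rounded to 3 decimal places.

Mismatches occur at site 6 (G/A, transition), site 9 (T/C, transition), site 16 (T/C, transition), site 18 (A/G, transition), site 24 (G/A, transition), site 28 (G/A, transition), site 35 (A/G, transition), site 42 (A/T, transversion).
Of the 8 differences, 7 transitions and 1 transversion, so Ti/Tv = 7/1 = 7.000.

7.000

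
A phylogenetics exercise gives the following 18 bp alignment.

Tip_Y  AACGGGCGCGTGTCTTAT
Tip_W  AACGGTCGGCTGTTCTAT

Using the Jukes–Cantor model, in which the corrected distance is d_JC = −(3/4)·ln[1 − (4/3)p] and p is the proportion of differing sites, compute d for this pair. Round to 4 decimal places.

Mismatches occur at site 6 (G/T), site 9 (C/G), site 10 (G/C), site 14 (C/T), site 15 (T/C).
p = 5/18 = 0.277778.
d = −0.75 · ln(1 − (4/3)·0.277778) = −0.75 · ln(0.629629) = −0.75 · (-0.462625) = 0.3470.

0.3470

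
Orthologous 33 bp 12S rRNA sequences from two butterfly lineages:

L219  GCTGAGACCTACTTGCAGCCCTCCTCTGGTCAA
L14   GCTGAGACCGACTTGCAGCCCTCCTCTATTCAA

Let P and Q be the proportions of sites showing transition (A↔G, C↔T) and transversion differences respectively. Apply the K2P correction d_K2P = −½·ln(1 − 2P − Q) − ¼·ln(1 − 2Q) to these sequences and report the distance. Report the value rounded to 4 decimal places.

0.0969

The sequences differ at positions 10 (T/G, transversion), 28 (G/A, transition), 29 (G/T, transversion).
Of the 3 differences, 1 transition and 2 transversions over 33 sites: P = 1/33 = 0.030303, Q = 2/33 = 0.060606.
d = −0.5·ln(0.878788) − 0.25·ln(0.878788) = −0.5·(-0.129212) − 0.25·(-0.129212) = 0.0969.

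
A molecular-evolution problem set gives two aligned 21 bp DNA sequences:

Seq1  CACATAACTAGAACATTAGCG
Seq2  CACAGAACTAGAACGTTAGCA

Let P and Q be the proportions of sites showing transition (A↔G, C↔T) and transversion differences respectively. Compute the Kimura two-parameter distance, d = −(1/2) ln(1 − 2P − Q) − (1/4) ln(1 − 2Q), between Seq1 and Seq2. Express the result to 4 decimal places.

0.1610

The sequences differ at positions 5 (T/G, transversion), 15 (A/G, transition), 21 (G/A, transition).
Of the 3 differences, 2 transitions and 1 transversion over 21 sites: P = 2/21 = 0.095238, Q = 1/21 = 0.047619.
d = −0.5·ln(0.761905) − 0.25·ln(0.904762) = −0.5·(-0.271933) − 0.25·(-0.100083) = 0.1610.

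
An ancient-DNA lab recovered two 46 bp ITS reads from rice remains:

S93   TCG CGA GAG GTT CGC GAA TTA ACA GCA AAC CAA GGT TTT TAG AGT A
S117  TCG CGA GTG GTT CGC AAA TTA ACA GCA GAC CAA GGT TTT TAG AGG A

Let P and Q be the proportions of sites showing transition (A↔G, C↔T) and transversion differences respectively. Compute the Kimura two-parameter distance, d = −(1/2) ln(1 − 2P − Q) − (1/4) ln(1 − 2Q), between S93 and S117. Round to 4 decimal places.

0.0926

Differing sites — 8:A/T (Tv); 16:G/A (Ti); 28:A/G (Ti); 45:T/G (Tv).
Of the 4 differences, 2 transitions and 2 transversions over 46 sites: P = 2/46 = 0.043478, Q = 2/46 = 0.043478.
d = −0.5·ln(0.869566) − 0.25·ln(0.913044) = −0.5·(-0.139761) − 0.25·(-0.090971) = 0.0926.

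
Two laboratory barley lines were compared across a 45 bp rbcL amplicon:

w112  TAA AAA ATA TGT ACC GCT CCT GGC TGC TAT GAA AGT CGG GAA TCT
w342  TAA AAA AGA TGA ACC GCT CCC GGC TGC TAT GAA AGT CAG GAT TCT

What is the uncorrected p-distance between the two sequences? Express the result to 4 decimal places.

0.1111

Mismatches occur at site 8 (T/G), site 12 (T/A), site 21 (T/C), site 38 (G/A), site 42 (A/T).
There are 5 differences over 45 sites, so p = 5/45 = 0.1111.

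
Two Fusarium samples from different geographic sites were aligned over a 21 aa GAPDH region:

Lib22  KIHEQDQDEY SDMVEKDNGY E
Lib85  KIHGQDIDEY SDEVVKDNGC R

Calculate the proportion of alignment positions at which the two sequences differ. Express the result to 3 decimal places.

The sequences differ at positions 4 (E/G), 7 (Q/I), 13 (M/E), 15 (E/V), 20 (Y/C), 21 (E/R).
There are 6 differences over 21 sites, so p = 6/21 = 0.286.

0.286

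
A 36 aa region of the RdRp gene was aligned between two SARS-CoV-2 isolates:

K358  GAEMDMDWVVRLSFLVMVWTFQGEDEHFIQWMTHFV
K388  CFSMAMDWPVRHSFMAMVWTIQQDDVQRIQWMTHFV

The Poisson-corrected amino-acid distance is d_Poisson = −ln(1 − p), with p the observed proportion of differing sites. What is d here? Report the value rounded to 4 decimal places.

Mismatches occur at site 1 (G↔C), site 2 (A↔F), site 3 (E↔S), site 5 (D↔A), site 9 (V↔P), site 12 (L↔H), site 15 (L↔M), site 16 (V↔A), site 21 (F↔I), site 23 (G↔Q), site 24 (E↔D), site 26 (E↔V), site 27 (H↔Q), site 28 (F↔R).
p = 14/36 = 0.388889.
d = −ln(1 − 0.388889) = −ln(0.611111) = 0.4925.

0.4925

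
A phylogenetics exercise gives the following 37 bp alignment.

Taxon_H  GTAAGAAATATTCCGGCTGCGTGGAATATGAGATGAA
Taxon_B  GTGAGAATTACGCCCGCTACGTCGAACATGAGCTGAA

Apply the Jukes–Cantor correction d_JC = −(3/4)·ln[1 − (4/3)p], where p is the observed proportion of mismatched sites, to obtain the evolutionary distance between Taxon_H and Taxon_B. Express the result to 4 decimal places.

0.2940

Differing sites — 3:A/G; 8:A/T; 11:T/C; 12:T/G; 15:G/C; 19:G/A; 23:G/C; 27:T/C; 33:A/C.
p = 9/37 = 0.243243.
d = −0.75 · ln(1 − (4/3)·0.243243) = −0.75 · ln(0.675676) = −0.75 · (-0.392042) = 0.2940.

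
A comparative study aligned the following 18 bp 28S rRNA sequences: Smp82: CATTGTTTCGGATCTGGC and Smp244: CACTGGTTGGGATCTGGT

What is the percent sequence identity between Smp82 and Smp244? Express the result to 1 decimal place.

The sequences differ at positions 3 (T/C), 6 (T/G), 9 (C/G), 18 (C/T).
14 of the 18 sites match, so the percent identity is 14/18 × 100 = 77.8%.

77.8%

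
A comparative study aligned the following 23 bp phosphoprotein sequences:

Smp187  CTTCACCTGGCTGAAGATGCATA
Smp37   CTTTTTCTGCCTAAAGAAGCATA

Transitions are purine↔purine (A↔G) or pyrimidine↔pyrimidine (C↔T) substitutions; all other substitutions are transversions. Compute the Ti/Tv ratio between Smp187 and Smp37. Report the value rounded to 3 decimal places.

Differing sites — 4:C/T (Ti); 5:A/T (Tv); 6:C/T (Ti); 10:G/C (Tv); 13:G/A (Ti); 18:T/A (Tv).
Of the 6 differences, 3 transitions and 3 transversions, so Ti/Tv = 3/3 = 1.000.

1.000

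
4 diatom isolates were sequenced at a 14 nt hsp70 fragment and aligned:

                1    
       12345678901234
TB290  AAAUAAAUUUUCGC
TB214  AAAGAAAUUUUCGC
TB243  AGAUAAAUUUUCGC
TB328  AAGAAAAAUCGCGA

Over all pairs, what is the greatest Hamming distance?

Pairwise Hamming distances:
  TB290 vs TB214: 1
  TB290 vs TB243: 1
  TB290 vs TB328: 6
  TB214 vs TB243: 2
  TB214 vs TB328: 6
  TB243 vs TB328: 7
The largest is 7, between TB243 and TB328.

7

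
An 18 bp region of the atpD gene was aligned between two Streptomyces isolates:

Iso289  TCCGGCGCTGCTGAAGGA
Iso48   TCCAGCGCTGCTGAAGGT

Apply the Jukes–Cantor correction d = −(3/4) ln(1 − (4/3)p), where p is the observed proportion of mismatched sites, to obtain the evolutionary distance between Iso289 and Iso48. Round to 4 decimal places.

The sequences differ at positions 4 (G/A), 18 (A/T).
p = 2/18 = 0.111111.
d = −0.75 · ln(1 − (4/3)·0.111111) = −0.75 · ln(0.851852) = −0.75 · (-0.160342) = 0.1203.

0.1203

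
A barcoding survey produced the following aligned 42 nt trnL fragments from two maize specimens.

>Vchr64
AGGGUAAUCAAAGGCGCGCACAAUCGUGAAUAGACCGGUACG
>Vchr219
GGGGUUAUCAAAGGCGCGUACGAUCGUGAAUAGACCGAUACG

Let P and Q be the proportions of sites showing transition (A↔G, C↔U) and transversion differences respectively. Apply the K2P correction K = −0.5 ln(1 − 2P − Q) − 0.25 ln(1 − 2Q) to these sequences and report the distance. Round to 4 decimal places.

Differing sites — 1:A/G (Ti); 6:A/U (Tv); 19:C/U (Ti); 22:A/G (Ti); 38:G/A (Ti).
Of the 5 differences, 4 transitions and 1 transversion over 42 sites: P = 4/42 = 0.095238, Q = 1/42 = 0.023810.
d = −0.5·ln(0.785714) − 0.25·ln(0.952380) = −0.5·(-0.241162) − 0.25·(-0.048791) = 0.1328.

0.1328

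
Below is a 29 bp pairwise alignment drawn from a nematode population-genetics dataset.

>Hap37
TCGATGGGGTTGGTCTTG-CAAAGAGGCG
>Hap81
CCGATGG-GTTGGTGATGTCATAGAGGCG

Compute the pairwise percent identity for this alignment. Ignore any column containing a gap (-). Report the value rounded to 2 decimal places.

Excluding the 2 gap columns leaves 27 comparable sites.
The sequences differ at positions 1 (T/C), 15 (C/G), 16 (T/A), 22 (A/T).
23 of the 27 comparable sites match, so the percent identity is 23/27 × 100 = 85.19%.

85.19%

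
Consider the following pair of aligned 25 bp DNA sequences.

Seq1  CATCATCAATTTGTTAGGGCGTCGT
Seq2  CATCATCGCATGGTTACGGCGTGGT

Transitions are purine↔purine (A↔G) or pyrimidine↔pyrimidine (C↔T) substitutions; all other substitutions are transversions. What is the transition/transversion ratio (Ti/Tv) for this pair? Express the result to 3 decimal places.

Mismatches occur at site 8 (A↔G, transition), site 9 (A↔C, transversion), site 10 (T↔A, transversion), site 12 (T↔G, transversion), site 17 (G↔C, transversion), site 23 (C↔G, transversion).
Of the 6 differences, 1 transition and 5 transversions, so Ti/Tv = 1/5 = 0.200.

0.200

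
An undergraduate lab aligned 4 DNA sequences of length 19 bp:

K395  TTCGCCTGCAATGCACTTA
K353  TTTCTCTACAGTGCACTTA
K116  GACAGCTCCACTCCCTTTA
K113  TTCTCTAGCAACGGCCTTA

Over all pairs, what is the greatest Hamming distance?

12

Pairwise Hamming distances:
  K395 vs K353: 5
  K395 vs K116: 9
  K395 vs K113: 6
  K353 vs K116: 10
  K353 vs K113: 10
  K116 vs K113: 12
The largest is 12, between K116 and K113.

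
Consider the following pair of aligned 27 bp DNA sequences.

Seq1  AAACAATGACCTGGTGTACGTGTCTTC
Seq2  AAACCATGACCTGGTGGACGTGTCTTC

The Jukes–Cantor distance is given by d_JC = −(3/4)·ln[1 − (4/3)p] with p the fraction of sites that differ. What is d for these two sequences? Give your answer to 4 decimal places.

The sequences differ at positions 5 (A/C), 17 (T/G).
p = 2/27 = 0.074074.
d = −0.75 · ln(1 − (4/3)·0.074074) = −0.75 · ln(0.901235) = −0.75 · (-0.103989) = 0.0780.

0.0780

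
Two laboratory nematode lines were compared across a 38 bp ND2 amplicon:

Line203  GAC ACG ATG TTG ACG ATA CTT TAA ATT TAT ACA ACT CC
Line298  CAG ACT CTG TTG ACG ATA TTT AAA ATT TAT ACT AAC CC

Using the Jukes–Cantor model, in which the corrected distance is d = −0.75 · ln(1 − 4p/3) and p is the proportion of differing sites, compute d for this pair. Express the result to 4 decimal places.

0.2846

Differing sites — 1:G/C; 3:C/G; 6:G/T; 7:A/C; 19:C/T; 22:T/A; 33:A/T; 35:C/A; 36:T/C.
p = 9/38 = 0.236842.
d = −0.75 · ln(1 − (4/3)·0.236842) = −0.75 · ln(0.684211) = −0.75 · (-0.379489) = 0.2846.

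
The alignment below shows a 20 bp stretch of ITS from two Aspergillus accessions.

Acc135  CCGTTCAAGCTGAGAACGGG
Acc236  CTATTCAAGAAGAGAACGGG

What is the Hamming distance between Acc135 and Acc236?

4

The sequences differ at positions 2 (C/T), 3 (G/A), 10 (C/A), 11 (T/A).
That gives 4 mismatches out of 20 aligned sites, so the Hamming distance is 4.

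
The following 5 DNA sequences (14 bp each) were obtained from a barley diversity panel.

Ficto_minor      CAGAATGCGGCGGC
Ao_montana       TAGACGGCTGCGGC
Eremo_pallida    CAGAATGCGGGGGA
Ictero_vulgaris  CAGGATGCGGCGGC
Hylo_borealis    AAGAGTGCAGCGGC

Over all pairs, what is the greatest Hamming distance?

6

Pairwise Hamming distances:
  Ficto_minor vs Ao_montana: 4
  Ficto_minor vs Eremo_pallida: 2
  Ficto_minor vs Ictero_vulgaris: 1
  Ficto_minor vs Hylo_borealis: 3
  Ao_montana vs Eremo_pallida: 6
  Ao_montana vs Ictero_vulgaris: 5
  Ao_montana vs Hylo_borealis: 4
  Eremo_pallida vs Ictero_vulgaris: 3
  Eremo_pallida vs Hylo_borealis: 5
  Ictero_vulgaris vs Hylo_borealis: 4
The largest is 6, between Ao_montana and Eremo_pallida.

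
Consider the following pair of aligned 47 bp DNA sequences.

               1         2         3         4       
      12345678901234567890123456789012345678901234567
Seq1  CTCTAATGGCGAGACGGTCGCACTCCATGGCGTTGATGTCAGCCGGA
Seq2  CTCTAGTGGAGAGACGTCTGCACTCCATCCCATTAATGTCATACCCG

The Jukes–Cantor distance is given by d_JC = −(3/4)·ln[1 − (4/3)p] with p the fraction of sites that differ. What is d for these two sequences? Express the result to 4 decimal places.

0.3796

Differing sites — 6:A/G; 10:C/A; 17:G/T; 18:T/C; 19:C/T; 29:G/C; 30:G/C; 32:G/A; 35:G/A; 42:G/T; 43:C/A; 45:G/C; 46:G/C; 47:A/G.
p = 14/47 = 0.297872.
d = −0.75 · ln(1 − (4/3)·0.297872) = −0.75 · ln(0.602837) = −0.75 · (-0.506108) = 0.3796.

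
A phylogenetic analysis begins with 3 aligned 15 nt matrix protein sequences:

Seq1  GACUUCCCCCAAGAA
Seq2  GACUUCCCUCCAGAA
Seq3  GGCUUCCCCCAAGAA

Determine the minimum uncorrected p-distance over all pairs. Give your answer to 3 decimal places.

0.067

Pairwise Hamming distances:
  Seq1 vs Seq2: 2
  Seq1 vs Seq3: 1
  Seq2 vs Seq3: 3
The smallest is 1 mismatch, between Seq1 and Seq3; p = 1/15 = 0.067.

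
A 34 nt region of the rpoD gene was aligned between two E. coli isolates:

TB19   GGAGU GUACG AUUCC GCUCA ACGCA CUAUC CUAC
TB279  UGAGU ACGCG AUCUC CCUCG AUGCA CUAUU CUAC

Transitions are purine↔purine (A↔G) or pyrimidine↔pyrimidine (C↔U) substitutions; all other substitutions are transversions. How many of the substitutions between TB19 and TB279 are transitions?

Mismatches occur at site 1 (G→U, transversion), site 6 (G→A, transition), site 7 (U→C, transition), site 8 (A→G, transition), site 13 (U→C, transition), site 14 (C→U, transition), site 16 (G→C, transversion), site 20 (A→G, transition), site 22 (C→U, transition), site 30 (C→U, transition).
Of the 10 differences, 8 transitions and 2 transversions, so the answer is 8.

8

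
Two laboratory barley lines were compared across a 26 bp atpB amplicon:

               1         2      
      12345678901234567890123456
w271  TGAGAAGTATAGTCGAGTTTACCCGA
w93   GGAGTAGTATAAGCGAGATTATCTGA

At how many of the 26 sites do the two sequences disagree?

Differing sites — 1:T/G; 5:A/T; 12:G/A; 13:T/G; 18:T/A; 22:C/T; 24:C/T.
That gives 7 mismatches out of 26 aligned sites, so the Hamming distance is 7.

7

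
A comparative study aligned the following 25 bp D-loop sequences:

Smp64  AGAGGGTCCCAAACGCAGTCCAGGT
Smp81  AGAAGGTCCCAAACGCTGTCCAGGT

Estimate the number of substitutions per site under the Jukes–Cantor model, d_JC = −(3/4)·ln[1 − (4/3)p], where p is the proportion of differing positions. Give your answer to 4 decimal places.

The sequences differ at positions 4 (G/A), 17 (A/T).
p = 2/25 = 0.080000.
d = −0.75 · ln(1 − (4/3)·0.080000) = −0.75 · ln(0.893333) = −0.75 · (-0.112796) = 0.0846.

0.0846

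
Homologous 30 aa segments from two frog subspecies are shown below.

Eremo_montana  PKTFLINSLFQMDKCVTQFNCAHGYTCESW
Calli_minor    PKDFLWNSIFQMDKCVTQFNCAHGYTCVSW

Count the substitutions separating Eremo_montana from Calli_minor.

Differing sites — 3:T/D; 6:I/W; 9:L/I; 28:E/V.
That gives 4 mismatches out of 30 aligned sites, so the Hamming distance is 4.

4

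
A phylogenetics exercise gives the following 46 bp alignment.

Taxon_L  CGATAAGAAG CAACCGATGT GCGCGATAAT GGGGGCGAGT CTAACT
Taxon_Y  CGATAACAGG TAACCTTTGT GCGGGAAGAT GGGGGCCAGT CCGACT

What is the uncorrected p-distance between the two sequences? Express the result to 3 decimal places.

0.239

Mismatches occur at site 7 (G→C), site 9 (A→G), site 11 (C→T), site 16 (G→T), site 17 (A→T), site 24 (C→G), site 27 (T→A), site 28 (A→G), site 37 (G→C), site 42 (T→C), site 43 (A→G).
There are 11 differences over 46 sites, so p = 11/46 = 0.239.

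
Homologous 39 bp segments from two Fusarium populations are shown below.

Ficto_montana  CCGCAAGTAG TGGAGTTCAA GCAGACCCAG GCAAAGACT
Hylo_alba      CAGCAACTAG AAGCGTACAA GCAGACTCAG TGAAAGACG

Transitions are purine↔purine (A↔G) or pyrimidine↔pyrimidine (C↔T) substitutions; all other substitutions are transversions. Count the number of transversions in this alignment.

8

Mismatches occur at site 2 (C↔A, transversion), site 7 (G↔C, transversion), site 11 (T↔A, transversion), site 12 (G↔A, transition), site 14 (A↔C, transversion), site 17 (T↔A, transversion), site 27 (C↔T, transition), site 31 (G↔T, transversion), site 32 (C↔G, transversion), site 39 (T↔G, transversion).
Of the 10 differences, 2 transitions and 8 transversions, so the answer is 8.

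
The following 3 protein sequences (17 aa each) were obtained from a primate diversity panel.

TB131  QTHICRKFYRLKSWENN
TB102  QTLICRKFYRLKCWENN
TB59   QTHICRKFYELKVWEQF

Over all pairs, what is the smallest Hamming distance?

2

Pairwise Hamming distances:
  TB131 vs TB102: 2
  TB131 vs TB59: 4
  TB102 vs TB59: 5
The smallest is 2, between TB131 and TB102.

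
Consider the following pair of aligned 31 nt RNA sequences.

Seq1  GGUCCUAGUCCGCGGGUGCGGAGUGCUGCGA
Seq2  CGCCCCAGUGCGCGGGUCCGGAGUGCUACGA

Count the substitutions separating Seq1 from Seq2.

6

The sequences differ at positions 1 (G/C), 3 (U/C), 6 (U/C), 10 (C/G), 18 (G/C), 28 (G/A).
That gives 6 mismatches out of 31 aligned sites, so the Hamming distance is 6.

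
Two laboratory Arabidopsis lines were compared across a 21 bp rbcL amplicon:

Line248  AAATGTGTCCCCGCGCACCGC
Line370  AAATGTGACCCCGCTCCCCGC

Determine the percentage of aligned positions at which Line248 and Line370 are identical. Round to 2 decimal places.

Mismatches occur at site 8 (T/A), site 15 (G/T), site 17 (A/C).
18 of the 21 sites match, so the percent identity is 18/21 × 100 = 85.71%.

85.71%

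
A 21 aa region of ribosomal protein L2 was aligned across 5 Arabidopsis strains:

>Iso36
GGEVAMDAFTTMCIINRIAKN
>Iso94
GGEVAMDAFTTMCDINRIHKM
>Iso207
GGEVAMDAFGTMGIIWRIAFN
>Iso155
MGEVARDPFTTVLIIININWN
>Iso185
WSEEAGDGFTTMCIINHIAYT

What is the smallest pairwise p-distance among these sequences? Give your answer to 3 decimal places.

Pairwise Hamming distances:
  Iso36 vs Iso94: 3
  Iso36 vs Iso207: 4
  Iso36 vs Iso155: 9
  Iso36 vs Iso185: 8
  Iso94 vs Iso207: 7
  Iso94 vs Iso155: 11
  Iso94 vs Iso185: 10
  Iso207 vs Iso155: 10
  Iso207 vs Iso185: 11
  Iso155 vs Iso185: 12
The smallest is 3 mismatches, between Iso36 and Iso94; p = 3/21 = 0.143.

0.143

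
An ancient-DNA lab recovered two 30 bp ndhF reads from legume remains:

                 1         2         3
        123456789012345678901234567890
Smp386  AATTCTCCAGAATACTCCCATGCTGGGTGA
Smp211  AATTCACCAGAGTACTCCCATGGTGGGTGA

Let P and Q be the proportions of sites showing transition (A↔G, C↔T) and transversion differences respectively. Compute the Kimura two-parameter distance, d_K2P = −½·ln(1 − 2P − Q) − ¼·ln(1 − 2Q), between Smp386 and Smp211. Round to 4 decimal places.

Differing sites — 6:T/A (Tv); 12:A/G (Ti); 23:C/G (Tv).
Of the 3 differences, 1 transition and 2 transversions over 30 sites: P = 1/30 = 0.033333, Q = 2/30 = 0.066667.
d = −0.5·ln(0.866667) − 0.25·ln(0.866666) = −0.5·(-0.143100) − 0.25·(-0.143102) = 0.1073.

0.1073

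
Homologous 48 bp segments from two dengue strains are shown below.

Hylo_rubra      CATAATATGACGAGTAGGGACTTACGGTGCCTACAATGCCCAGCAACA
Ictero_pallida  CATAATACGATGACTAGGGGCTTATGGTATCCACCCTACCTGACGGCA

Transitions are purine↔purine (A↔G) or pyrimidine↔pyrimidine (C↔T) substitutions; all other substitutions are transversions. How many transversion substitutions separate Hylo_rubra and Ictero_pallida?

The sequences differ at positions 8 (T/C, transition), 11 (C/T, transition), 14 (G/C, transversion), 20 (A/G, transition), 25 (C/T, transition), 29 (G/A, transition), 30 (C/T, transition), 32 (T/C, transition), 35 (A/C, transversion), 36 (A/C, transversion), 38 (G/A, transition), 41 (C/T, transition), 42 (A/G, transition), 43 (G/A, transition), 45 (A/G, transition), 46 (A/G, transition).
Of the 16 differences, 13 transitions and 3 transversions, so the answer is 3.

3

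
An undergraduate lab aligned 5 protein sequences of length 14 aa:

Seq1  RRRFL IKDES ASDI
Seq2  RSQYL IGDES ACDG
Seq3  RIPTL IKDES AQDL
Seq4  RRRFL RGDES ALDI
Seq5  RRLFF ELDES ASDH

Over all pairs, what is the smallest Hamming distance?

3

Pairwise Hamming distances:
  Seq1 vs Seq2: 6
  Seq1 vs Seq3: 5
  Seq1 vs Seq4: 3
  Seq1 vs Seq5: 5
  Seq2 vs Seq3: 6
  Seq2 vs Seq4: 6
  Seq2 vs Seq5: 8
  Seq3 vs Seq4: 7
  Seq3 vs Seq5: 8
  Seq4 vs Seq5: 6
The smallest is 3, between Seq1 and Seq4.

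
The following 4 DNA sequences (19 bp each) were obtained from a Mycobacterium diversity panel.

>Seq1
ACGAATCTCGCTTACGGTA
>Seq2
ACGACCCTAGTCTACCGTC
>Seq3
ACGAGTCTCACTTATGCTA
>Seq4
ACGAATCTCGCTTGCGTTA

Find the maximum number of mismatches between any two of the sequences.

10

Pairwise Hamming distances:
  Seq1 vs Seq2: 7
  Seq1 vs Seq3: 4
  Seq1 vs Seq4: 2
  Seq2 vs Seq3: 10
  Seq2 vs Seq4: 9
  Seq3 vs Seq4: 5
The largest is 10, between Seq2 and Seq3.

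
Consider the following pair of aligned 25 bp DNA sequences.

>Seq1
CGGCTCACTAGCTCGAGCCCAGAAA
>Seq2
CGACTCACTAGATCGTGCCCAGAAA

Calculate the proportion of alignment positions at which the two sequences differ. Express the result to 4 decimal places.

The sequences differ at positions 3 (G/A), 12 (C/A), 16 (A/T).
There are 3 differences over 25 sites, so p = 3/25 = 0.1200.

0.1200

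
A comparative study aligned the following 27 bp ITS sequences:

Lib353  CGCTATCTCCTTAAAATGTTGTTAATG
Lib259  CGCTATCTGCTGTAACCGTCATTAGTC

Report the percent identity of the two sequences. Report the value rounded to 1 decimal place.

Differing sites — 9:C/G; 12:T/G; 13:A/T; 16:A/C; 17:T/C; 20:T/C; 21:G/A; 25:A/G; 27:G/C.
18 of the 27 sites match, so the percent identity is 18/27 × 100 = 66.7%.

66.7%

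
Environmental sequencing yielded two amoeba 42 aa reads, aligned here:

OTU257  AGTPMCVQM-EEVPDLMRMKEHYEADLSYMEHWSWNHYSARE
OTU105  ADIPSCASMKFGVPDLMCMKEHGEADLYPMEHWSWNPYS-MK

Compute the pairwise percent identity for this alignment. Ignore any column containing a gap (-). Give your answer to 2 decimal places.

65.00%

Excluding the 2 gap columns leaves 40 comparable sites.
Mismatches occur at site 2 (G/D), site 3 (T/I), site 5 (M/S), site 7 (V/A), site 8 (Q/S), site 11 (E/F), site 12 (E/G), site 18 (R/C), site 23 (Y/G), site 28 (S/Y), site 29 (Y/P), site 37 (H/P), site 41 (R/M), site 42 (E/K).
26 of the 40 comparable sites match, so the percent identity is 26/40 × 100 = 65.00%.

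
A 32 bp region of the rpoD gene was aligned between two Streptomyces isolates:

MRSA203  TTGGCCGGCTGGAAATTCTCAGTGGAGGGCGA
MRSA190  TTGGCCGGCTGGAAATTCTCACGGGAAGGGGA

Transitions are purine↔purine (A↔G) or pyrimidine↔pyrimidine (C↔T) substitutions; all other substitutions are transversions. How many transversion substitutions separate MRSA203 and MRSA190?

The sequences differ at positions 22 (G/C, transversion), 23 (T/G, transversion), 27 (G/A, transition), 30 (C/G, transversion).
Of the 4 differences, 1 transition and 3 transversions, so the answer is 3.

3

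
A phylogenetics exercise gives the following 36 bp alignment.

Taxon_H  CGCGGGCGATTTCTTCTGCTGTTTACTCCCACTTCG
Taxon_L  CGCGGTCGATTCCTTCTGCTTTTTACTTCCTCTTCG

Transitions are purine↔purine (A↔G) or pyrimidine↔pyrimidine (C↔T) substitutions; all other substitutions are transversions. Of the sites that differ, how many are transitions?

2

The sequences differ at positions 6 (G/T, transversion), 12 (T/C, transition), 21 (G/T, transversion), 28 (C/T, transition), 31 (A/T, transversion).
Of the 5 differences, 2 transitions and 3 transversions, so the answer is 2.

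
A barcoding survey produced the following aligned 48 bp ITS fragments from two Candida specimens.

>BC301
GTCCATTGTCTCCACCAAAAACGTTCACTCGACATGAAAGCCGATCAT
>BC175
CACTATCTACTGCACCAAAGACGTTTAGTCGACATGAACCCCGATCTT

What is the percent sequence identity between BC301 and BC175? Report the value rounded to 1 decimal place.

72.9%

The sequences differ at positions 1 (G/C), 2 (T/A), 4 (C/T), 7 (T/C), 8 (G/T), 9 (T/A), 12 (C/G), 20 (A/G), 26 (C/T), 28 (C/G), 39 (A/C), 40 (G/C), 47 (A/T).
35 of the 48 sites match, so the percent identity is 35/48 × 100 = 72.9%.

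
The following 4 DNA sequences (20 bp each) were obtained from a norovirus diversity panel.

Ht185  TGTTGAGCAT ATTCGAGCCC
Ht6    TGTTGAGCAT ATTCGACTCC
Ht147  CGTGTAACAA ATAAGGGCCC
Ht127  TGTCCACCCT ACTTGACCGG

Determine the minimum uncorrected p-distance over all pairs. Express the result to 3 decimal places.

Pairwise Hamming distances:
  Ht185 vs Ht6: 2
  Ht185 vs Ht147: 8
  Ht185 vs Ht127: 9
  Ht6 vs Ht147: 10
  Ht6 vs Ht127: 9
  Ht147 vs Ht127: 13
The smallest is 2 mismatches, between Ht185 and Ht6; p = 2/20 = 0.100.

0.100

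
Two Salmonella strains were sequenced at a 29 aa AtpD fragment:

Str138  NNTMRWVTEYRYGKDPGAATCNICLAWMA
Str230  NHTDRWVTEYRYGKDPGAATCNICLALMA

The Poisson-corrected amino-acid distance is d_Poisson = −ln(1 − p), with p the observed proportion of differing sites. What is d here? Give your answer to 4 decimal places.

The sequences differ at positions 2 (N/H), 4 (M/D), 27 (W/L).
p = 3/29 = 0.103448.
d = −ln(1 − 0.103448) = −ln(0.896552) = 0.1092.

0.1092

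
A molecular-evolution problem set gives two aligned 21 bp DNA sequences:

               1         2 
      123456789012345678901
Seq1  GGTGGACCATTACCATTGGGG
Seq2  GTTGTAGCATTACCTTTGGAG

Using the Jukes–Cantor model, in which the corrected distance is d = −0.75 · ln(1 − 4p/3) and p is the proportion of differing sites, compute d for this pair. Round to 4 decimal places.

0.2865

Mismatches occur at site 2 (G/T), site 5 (G/T), site 7 (C/G), site 15 (A/T), site 20 (G/A).
p = 5/21 = 0.238095.
d = −0.75 · ln(1 − (4/3)·0.238095) = −0.75 · ln(0.682540) = −0.75 · (-0.381934) = 0.2865.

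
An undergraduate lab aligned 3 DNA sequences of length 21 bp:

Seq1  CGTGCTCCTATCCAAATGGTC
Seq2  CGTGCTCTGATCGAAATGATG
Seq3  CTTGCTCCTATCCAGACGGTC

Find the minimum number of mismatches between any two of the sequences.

3

Pairwise Hamming distances:
  Seq1 vs Seq2: 5
  Seq1 vs Seq3: 3
  Seq2 vs Seq3: 8
The smallest is 3, between Seq1 and Seq3.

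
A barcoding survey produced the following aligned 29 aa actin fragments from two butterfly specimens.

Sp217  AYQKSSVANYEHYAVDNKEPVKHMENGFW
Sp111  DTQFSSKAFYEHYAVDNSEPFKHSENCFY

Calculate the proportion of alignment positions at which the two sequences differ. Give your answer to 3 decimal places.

0.345

Mismatches occur at site 1 (A↔D), site 2 (Y↔T), site 4 (K↔F), site 7 (V↔K), site 9 (N↔F), site 18 (K↔S), site 21 (V↔F), site 24 (M↔S), site 27 (G↔C), site 29 (W↔Y).
There are 10 differences over 29 sites, so p = 10/29 = 0.345.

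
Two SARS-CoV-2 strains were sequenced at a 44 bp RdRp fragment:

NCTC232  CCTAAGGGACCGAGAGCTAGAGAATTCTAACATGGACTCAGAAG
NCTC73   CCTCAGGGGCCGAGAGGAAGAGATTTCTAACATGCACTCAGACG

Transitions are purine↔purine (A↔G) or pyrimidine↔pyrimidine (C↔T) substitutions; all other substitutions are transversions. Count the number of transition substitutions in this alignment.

1

Differing sites — 4:A/C (Tv); 9:A/G (Ti); 17:C/G (Tv); 18:T/A (Tv); 24:A/T (Tv); 35:G/C (Tv); 43:A/C (Tv).
Of the 7 differences, 1 transition and 6 transversions, so the answer is 1.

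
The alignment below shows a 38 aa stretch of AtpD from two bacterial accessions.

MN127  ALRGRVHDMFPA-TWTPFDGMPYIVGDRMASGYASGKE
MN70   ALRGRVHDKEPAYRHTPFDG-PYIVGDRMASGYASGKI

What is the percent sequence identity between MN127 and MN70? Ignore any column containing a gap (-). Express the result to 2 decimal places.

86.11%

Excluding the 2 gap columns leaves 36 comparable sites.
The sequences differ at positions 9 (M/K), 10 (F/E), 14 (T/R), 15 (W/H), 38 (E/I).
31 of the 36 comparable sites match, so the percent identity is 31/36 × 100 = 86.11%.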